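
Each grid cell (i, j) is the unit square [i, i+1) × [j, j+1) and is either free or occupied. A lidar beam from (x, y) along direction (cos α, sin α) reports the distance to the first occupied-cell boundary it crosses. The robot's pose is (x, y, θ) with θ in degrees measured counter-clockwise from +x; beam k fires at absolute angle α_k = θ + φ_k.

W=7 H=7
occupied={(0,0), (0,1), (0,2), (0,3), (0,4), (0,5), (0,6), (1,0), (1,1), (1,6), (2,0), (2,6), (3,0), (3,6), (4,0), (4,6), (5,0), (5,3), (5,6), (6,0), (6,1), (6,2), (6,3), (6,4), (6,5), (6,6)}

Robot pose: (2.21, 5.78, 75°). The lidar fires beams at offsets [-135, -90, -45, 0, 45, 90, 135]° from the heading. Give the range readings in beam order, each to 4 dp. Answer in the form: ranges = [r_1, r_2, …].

ranges = [5.5195, 3.9237, 0.4400, 0.2278, 0.2540, 0.8500, 1.3972]

beam 1: φ=-135°, α=300°
  dir = (cos 300°, sin 300°) = (0.5000, -0.8660); from cell (2,5)
  next x-line at t=1.5800, next y-line at t=0.9007; Δt_x=2.0000, Δt_y=1.1547
    y: enter (2,4) at t=0.9007
    x: enter (3,4) at t=1.5800
    y: enter (3,3) at t=2.0554
    y: enter (3,2) at t=3.2101
    x: enter (4,2) at t=3.5800
    y: enter (4,1) at t=4.3648
    y: enter (4,0) at t=5.5195 ← occupied
  → r_1 = 5.5195
beam 2: φ=-90°, α=345°
  dir = (cos 345°, sin 345°) = (0.9659, -0.2588); from cell (2,5)
  next x-line at t=0.8179, next y-line at t=3.0137; Δt_x=1.0353, Δt_y=3.8637
    x: enter (3,5) at t=0.8179
    x: enter (4,5) at t=1.8531
    x: enter (5,5) at t=2.8884
    y: enter (5,4) at t=3.0137
    x: enter (6,4) at t=3.9237 ← occupied
  → r_2 = 3.9237
beam 3: φ=-45°, α=30°
  dir = (cos 30°, sin 30°) = (0.8660, 0.5000); from cell (2,5)
  next x-line at t=0.9122, next y-line at t=0.4400; Δt_x=1.1547, Δt_y=2.0000
    y: enter (2,6) at t=0.4400 ← occupied
  → r_3 = 0.4400
beam 4: φ=0°, α=75°
  dir = (cos 75°, sin 75°) = (0.2588, 0.9659); from cell (2,5)
  next x-line at t=3.0523, next y-line at t=0.2278; Δt_x=3.8637, Δt_y=1.0353
    y: enter (2,6) at t=0.2278 ← occupied
  → r_4 = 0.2278
beam 5: φ=45°, α=120°
  dir = (cos 120°, sin 120°) = (-0.5000, 0.8660); from cell (2,5)
  next x-line at t=0.4200, next y-line at t=0.2540; Δt_x=2.0000, Δt_y=1.1547
    y: enter (2,6) at t=0.2540 ← occupied
  → r_5 = 0.2540
beam 6: φ=90°, α=165°
  dir = (cos 165°, sin 165°) = (-0.9659, 0.2588); from cell (2,5)
  next x-line at t=0.2174, next y-line at t=0.8500; Δt_x=1.0353, Δt_y=3.8637
    x: enter (1,5) at t=0.2174
    y: enter (1,6) at t=0.8500 ← occupied
  → r_6 = 0.8500
beam 7: φ=135°, α=210°
  dir = (cos 210°, sin 210°) = (-0.8660, -0.5000); from cell (2,5)
  next x-line at t=0.2425, next y-line at t=1.5600; Δt_x=1.1547, Δt_y=2.0000
    x: enter (1,5) at t=0.2425
    x: enter (0,5) at t=1.3972 ← occupied
  → r_7 = 1.3972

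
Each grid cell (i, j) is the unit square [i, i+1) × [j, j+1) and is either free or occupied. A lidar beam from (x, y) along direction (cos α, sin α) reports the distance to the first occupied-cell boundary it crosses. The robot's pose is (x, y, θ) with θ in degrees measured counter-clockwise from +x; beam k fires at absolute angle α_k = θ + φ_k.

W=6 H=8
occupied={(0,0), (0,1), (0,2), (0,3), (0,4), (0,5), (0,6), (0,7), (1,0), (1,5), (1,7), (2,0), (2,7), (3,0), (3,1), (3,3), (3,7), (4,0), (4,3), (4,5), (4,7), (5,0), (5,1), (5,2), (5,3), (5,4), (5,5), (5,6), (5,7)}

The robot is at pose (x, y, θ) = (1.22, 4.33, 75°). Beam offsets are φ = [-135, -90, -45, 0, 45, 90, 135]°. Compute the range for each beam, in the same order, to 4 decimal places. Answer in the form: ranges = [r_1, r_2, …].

beam 1: φ=-135°, α=300°
  direction (0.5000, -0.8660); cell (1,4); t to first gridline: x 1.5600, y 0.3811 (then +2.0000 / +1.1547)
    (1,3) via y @ 0.3811
    (1,2) via y @ 1.5358
    (2,2) via x @ 1.5600
    (2,1) via y @ 2.6905
    (3,1) via x @ 3.5600  # hit
  → r_1 = 3.5600
beam 2: φ=-90°, α=345°
  direction (0.9659, -0.2588); cell (1,4); t to first gridline: x 0.8075, y 1.2750 (then +1.0353 / +3.8637)
    (2,4) via x @ 0.8075
    (2,3) via y @ 1.2750
    (3,3) via x @ 1.8428  # hit
  → r_2 = 1.8428
beam 3: φ=-45°, α=30°
  direction (0.8660, 0.5000); cell (1,4); t to first gridline: x 0.9007, y 1.3400 (then +1.1547 / +2.0000)
    (2,4) via x @ 0.9007
    (2,5) via y @ 1.3400
    (3,5) via x @ 2.0554
    (4,5) via x @ 3.2101  # hit
  → r_3 = 3.2101
beam 4: φ=0°, α=75°
  direction (0.2588, 0.9659); cell (1,4); t to first gridline: x 3.0137, y 0.6936 (then +3.8637 / +1.0353)
    (1,5) via y @ 0.6936  # hit
  → r_4 = 0.6936
beam 5: φ=45°, α=120°
  direction (-0.5000, 0.8660); cell (1,4); t to first gridline: x 0.4400, y 0.7736 (then +2.0000 / +1.1547)
    (0,4) via x @ 0.4400  # hit
  → r_5 = 0.4400
beam 6: φ=90°, α=165°
  direction (-0.9659, 0.2588); cell (1,4); t to first gridline: x 0.2278, y 2.5887 (then +1.0353 / +3.8637)
    (0,4) via x @ 0.2278  # hit
  → r_6 = 0.2278
beam 7: φ=135°, α=210°
  direction (-0.8660, -0.5000); cell (1,4); t to first gridline: x 0.2540, y 0.6600 (then +1.1547 / +2.0000)
    (0,4) via x @ 0.2540  # hit
  → r_7 = 0.2540

ranges = [3.5600, 1.8428, 3.2101, 0.6936, 0.4400, 0.2278, 0.2540]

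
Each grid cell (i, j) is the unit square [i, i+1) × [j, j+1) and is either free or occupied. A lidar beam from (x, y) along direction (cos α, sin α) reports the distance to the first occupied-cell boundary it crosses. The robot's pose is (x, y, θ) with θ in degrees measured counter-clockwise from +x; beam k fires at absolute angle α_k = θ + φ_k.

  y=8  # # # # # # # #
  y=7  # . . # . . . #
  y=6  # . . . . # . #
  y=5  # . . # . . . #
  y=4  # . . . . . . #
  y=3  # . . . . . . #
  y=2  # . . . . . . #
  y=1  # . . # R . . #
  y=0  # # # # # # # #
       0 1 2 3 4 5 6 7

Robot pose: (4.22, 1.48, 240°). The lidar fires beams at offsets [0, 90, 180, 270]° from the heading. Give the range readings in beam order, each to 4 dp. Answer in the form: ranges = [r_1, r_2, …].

ranges = [0.4400, 0.9600, 5.5600, 0.2540]

beam 1: φ=0°, α=240°
  d=(-0.5000,-0.8660)  start (4,1)  tX=0.4400 tY=0.5543  stride 1/|dx|=2.0000 1/|dy|=1.1547
    cross x-line → (3,1), t=0.4400 (wall)
  → r_1 = 0.4400
beam 2: φ=90°, α=330°
  d=(0.8660,-0.5000)  start (4,1)  tX=0.9007 tY=0.9600  stride 1/|dx|=1.1547 1/|dy|=2.0000
    cross x-line → (5,1), t=0.9007
    cross y-line → (5,0), t=0.9600 (wall)
  → r_2 = 0.9600
beam 3: φ=180°, α=60°
  d=(0.5000,0.8660)  start (4,1)  tX=1.5600 tY=0.6004  stride 1/|dx|=2.0000 1/|dy|=1.1547
    cross y-line → (4,2), t=0.6004
    cross x-line → (5,2), t=1.5600
    cross y-line → (5,3), t=1.7551
    cross y-line → (5,4), t=2.9098
    cross x-line → (6,4), t=3.5600
    cross y-line → (6,5), t=4.0645
    cross y-line → (6,6), t=5.2192
    cross x-line → (7,6), t=5.5600 (wall)
  → r_3 = 5.5600
beam 4: φ=270°, α=150°
  d=(-0.8660,0.5000)  start (4,1)  tX=0.2540 tY=1.0400  stride 1/|dx|=1.1547 1/|dy|=2.0000
    cross x-line → (3,1), t=0.2540 (wall)
  → r_4 = 0.2540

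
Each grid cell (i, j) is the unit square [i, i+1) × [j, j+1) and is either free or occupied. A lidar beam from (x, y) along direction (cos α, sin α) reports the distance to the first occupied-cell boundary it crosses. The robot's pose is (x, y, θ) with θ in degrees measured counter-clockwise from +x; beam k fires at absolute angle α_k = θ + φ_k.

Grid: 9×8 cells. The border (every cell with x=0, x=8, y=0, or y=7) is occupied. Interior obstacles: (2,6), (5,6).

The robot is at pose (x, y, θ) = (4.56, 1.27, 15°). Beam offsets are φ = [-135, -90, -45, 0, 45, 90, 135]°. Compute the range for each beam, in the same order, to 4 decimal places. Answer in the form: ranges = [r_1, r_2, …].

ranges = [0.3118, 0.2795, 0.5400, 3.5614, 6.6164, 5.9321, 4.1107]

beam 1: φ=-135°, α=240°
  d=(-0.5000,-0.8660)  start (4,1)  tX=1.1200 tY=0.3118  stride 1/|dx|=2.0000 1/|dy|=1.1547
    cross y-line → (4,0), t=0.3118 (wall)
  → r_1 = 0.3118
beam 2: φ=-90°, α=285°
  d=(0.2588,-0.9659)  start (4,1)  tX=1.7000 tY=0.2795  stride 1/|dx|=3.8637 1/|dy|=1.0353
    cross y-line → (4,0), t=0.2795 (wall)
  → r_2 = 0.2795
beam 3: φ=-45°, α=330°
  d=(0.8660,-0.5000)  start (4,1)  tX=0.5081 tY=0.5400  stride 1/|dx|=1.1547 1/|dy|=2.0000
    cross x-line → (5,1), t=0.5081
    cross y-line → (5,0), t=0.5400 (wall)
  → r_3 = 0.5400
beam 4: φ=0°, α=15°
  d=(0.9659,0.2588)  start (4,1)  tX=0.4555 tY=2.8205  stride 1/|dx|=1.0353 1/|dy|=3.8637
    cross x-line → (5,1), t=0.4555
    cross x-line → (6,1), t=1.4908
    cross x-line → (7,1), t=2.5261
    cross y-line → (7,2), t=2.8205
    cross x-line → (8,2), t=3.5614 (wall)
  → r_4 = 3.5614
beam 5: φ=45°, α=60°
  d=(0.5000,0.8660)  start (4,1)  tX=0.8800 tY=0.8429  stride 1/|dx|=2.0000 1/|dy|=1.1547
    cross y-line → (4,2), t=0.8429
    cross x-line → (5,2), t=0.8800
    cross y-line → (5,3), t=1.9976
    cross x-line → (6,3), t=2.8800
    cross y-line → (6,4), t=3.1523
    cross y-line → (6,5), t=4.3070
    cross x-line → (7,5), t=4.8800
    cross y-line → (7,6), t=5.4617
    cross y-line → (7,7), t=6.6164 (wall)
  → r_5 = 6.6164
beam 6: φ=90°, α=105°
  d=(-0.2588,0.9659)  start (4,1)  tX=2.1637 tY=0.7558  stride 1/|dx|=3.8637 1/|dy|=1.0353
    cross y-line → (4,2), t=0.7558
    cross y-line → (4,3), t=1.7910
    cross x-line → (3,3), t=2.1637
    cross y-line → (3,4), t=2.8263
    cross y-line → (3,5), t=3.8616
    cross y-line → (3,6), t=4.8969
    cross y-line → (3,7), t=5.9321 (wall)
  → r_6 = 5.9321
beam 7: φ=135°, α=150°
  d=(-0.8660,0.5000)  start (4,1)  tX=0.6466 tY=1.4600  stride 1/|dx|=1.1547 1/|dy|=2.0000
    cross x-line → (3,1), t=0.6466
    cross y-line → (3,2), t=1.4600
    cross x-line → (2,2), t=1.8013
    cross x-line → (1,2), t=2.9560
    cross y-line → (1,3), t=3.4600
    cross x-line → (0,3), t=4.1107 (wall)
  → r_7 = 4.1107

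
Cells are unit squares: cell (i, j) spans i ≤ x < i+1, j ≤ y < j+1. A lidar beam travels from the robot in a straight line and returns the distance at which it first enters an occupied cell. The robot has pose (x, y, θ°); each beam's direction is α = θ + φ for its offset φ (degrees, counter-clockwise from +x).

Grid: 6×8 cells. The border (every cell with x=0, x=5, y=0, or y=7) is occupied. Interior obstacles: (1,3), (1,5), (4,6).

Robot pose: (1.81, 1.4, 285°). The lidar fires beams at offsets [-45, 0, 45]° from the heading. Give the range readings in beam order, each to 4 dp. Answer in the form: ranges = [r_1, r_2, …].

beam 1: φ=-45°, α=240°
  d=(-0.5000,-0.8660)  start (1,1)  tX=1.6200 tY=0.4619  stride 1/|dx|=2.0000 1/|dy|=1.1547
    cross y-line → (1,0), t=0.4619 (wall)
  → r_1 = 0.4619
beam 2: φ=0°, α=285°
  d=(0.2588,-0.9659)  start (1,1)  tX=0.7341 tY=0.4141  stride 1/|dx|=3.8637 1/|dy|=1.0353
    cross y-line → (1,0), t=0.4141 (wall)
  → r_2 = 0.4141
beam 3: φ=45°, α=330°
  d=(0.8660,-0.5000)  start (1,1)  tX=0.2194 tY=0.8000  stride 1/|dx|=1.1547 1/|dy|=2.0000
    cross x-line → (2,1), t=0.2194
    cross y-line → (2,0), t=0.8000 (wall)
  → r_3 = 0.8000

ranges = [0.4619, 0.4141, 0.8000]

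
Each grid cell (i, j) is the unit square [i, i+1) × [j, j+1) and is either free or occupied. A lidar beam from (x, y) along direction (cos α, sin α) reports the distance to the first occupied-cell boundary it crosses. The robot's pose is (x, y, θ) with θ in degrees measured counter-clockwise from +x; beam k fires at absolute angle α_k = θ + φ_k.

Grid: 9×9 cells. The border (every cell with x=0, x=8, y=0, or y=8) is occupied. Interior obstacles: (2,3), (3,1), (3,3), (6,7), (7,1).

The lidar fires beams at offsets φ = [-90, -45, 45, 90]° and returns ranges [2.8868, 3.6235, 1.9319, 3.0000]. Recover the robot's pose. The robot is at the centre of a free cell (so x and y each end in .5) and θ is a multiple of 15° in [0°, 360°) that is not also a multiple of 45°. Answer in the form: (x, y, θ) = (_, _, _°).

The pose lattice has 44·16 = 704 candidates. Test each by forward raycasting.
  (7.5, 5.5, 300°): beam 1 = 4.0415 ≠ 2.8868 ✗
  (4.5, 3.5, 210°): beam 1 = 5.1962 ≠ 2.8868 ✗
  (5.5, 6.5, 75°): beam 1 = 2.5882 ≠ 2.8868 ✗
  …
  (5.5, 4.5, 150°): r_1=2.8868, r_2=3.6235, r_3=1.9319, r_4=3.0000 — all match ✓
Only this pose fits every beam.

(x, y, θ) = (5.5, 4.5, 150°)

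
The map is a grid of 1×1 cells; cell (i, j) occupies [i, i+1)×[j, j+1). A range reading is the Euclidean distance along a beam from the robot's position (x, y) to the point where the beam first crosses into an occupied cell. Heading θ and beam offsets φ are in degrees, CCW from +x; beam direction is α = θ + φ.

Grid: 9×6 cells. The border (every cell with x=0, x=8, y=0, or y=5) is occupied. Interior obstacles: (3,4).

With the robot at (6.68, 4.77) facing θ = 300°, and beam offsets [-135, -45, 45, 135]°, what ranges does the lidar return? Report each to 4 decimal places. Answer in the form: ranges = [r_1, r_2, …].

ranges = [0.8887, 3.9030, 1.3666, 0.2381]

beam 1: φ=-135°, α=165°
  dir = (cos 165°, sin 165°) = (-0.9659, 0.2588); from cell (6,4)
  next x-line at t=0.7040, next y-line at t=0.8887; Δt_x=1.0353, Δt_y=3.8637
    x: enter (5,4) at t=0.7040
    y: enter (5,5) at t=0.8887 ← occupied
  → r_1 = 0.8887
beam 2: φ=-45°, α=255°
  dir = (cos 255°, sin 255°) = (-0.2588, -0.9659); from cell (6,4)
  next x-line at t=2.6273, next y-line at t=0.7972; Δt_x=3.8637, Δt_y=1.0353
    y: enter (6,3) at t=0.7972
    y: enter (6,2) at t=1.8324
    x: enter (5,2) at t=2.6273
    y: enter (5,1) at t=2.8677
    y: enter (5,0) at t=3.9030 ← occupied
  → r_2 = 3.9030
beam 3: φ=45°, α=345°
  dir = (cos 345°, sin 345°) = (0.9659, -0.2588); from cell (6,4)
  next x-line at t=0.3313, next y-line at t=2.9751; Δt_x=1.0353, Δt_y=3.8637
    x: enter (7,4) at t=0.3313
    x: enter (8,4) at t=1.3666 ← occupied
  → r_3 = 1.3666
beam 4: φ=135°, α=75°
  dir = (cos 75°, sin 75°) = (0.2588, 0.9659); from cell (6,4)
  next x-line at t=1.2364, next y-line at t=0.2381; Δt_x=3.8637, Δt_y=1.0353
    y: enter (6,5) at t=0.2381 ← occupied
  → r_4 = 0.2381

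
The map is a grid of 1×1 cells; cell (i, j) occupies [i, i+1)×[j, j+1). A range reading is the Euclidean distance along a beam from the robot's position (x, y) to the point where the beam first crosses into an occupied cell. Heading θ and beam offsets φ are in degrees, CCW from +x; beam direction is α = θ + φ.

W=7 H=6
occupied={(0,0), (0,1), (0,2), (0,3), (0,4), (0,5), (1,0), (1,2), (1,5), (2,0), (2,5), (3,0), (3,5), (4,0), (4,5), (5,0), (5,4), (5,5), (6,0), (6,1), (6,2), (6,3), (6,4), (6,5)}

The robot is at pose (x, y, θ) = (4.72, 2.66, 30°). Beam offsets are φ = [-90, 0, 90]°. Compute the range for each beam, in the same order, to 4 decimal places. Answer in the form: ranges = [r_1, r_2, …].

beam 1: φ=-90°, α=300°
  d=(0.5000,-0.8660)  start (4,2)  tX=0.5600 tY=0.7621  stride 1/|dx|=2.0000 1/|dy|=1.1547
    cross x-line → (5,2), t=0.5600
    cross y-line → (5,1), t=0.7621
    cross y-line → (5,0), t=1.9168 (wall)
  → r_1 = 1.9168
beam 2: φ=0°, α=30°
  d=(0.8660,0.5000)  start (4,2)  tX=0.3233 tY=0.6800  stride 1/|dx|=1.1547 1/|dy|=2.0000
    cross x-line → (5,2), t=0.3233
    cross y-line → (5,3), t=0.6800
    cross x-line → (6,3), t=1.4780 (wall)
  → r_2 = 1.4780
beam 3: φ=90°, α=120°
  d=(-0.5000,0.8660)  start (4,2)  tX=1.4400 tY=0.3926  stride 1/|dx|=2.0000 1/|dy|=1.1547
    cross y-line → (4,3), t=0.3926
    cross x-line → (3,3), t=1.4400
    cross y-line → (3,4), t=1.5473
    cross y-line → (3,5), t=2.7020 (wall)
  → r_3 = 2.7020

ranges = [1.9168, 1.4780, 2.7020]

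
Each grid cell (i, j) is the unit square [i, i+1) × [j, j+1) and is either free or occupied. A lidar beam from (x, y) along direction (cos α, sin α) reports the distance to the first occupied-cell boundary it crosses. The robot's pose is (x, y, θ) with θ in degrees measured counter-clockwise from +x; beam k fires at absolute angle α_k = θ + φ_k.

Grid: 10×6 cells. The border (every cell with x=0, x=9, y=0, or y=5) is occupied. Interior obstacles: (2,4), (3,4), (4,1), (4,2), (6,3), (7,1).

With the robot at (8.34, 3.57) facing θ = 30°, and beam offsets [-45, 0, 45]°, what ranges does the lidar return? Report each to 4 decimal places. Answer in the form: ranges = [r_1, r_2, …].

beam 1: φ=-45°, α=345°
  cosα=0.9659 sinα=-0.2588 | (8,3) | tMaxX 0.6833 tMaxY 2.2023 | tΔX 1.0353 tΔY 3.8637
    t=0.6833 [x] (9,3) — stop
  → r_1 = 0.6833
beam 2: φ=0°, α=30°
  cosα=0.8660 sinα=0.5000 | (8,3) | tMaxX 0.7621 tMaxY 0.8600 | tΔX 1.1547 tΔY 2.0000
    t=0.7621 [x] (9,3) — stop
  → r_2 = 0.7621
beam 3: φ=45°, α=75°
  cosα=0.2588 sinα=0.9659 | (8,3) | tMaxX 2.5500 tMaxY 0.4452 | tΔX 3.8637 tΔY 1.0353
    t=0.4452 [y] (8,4)
    t=1.4804 [y] (8,5) — stop
  → r_3 = 1.4804

ranges = [0.6833, 0.7621, 1.4804]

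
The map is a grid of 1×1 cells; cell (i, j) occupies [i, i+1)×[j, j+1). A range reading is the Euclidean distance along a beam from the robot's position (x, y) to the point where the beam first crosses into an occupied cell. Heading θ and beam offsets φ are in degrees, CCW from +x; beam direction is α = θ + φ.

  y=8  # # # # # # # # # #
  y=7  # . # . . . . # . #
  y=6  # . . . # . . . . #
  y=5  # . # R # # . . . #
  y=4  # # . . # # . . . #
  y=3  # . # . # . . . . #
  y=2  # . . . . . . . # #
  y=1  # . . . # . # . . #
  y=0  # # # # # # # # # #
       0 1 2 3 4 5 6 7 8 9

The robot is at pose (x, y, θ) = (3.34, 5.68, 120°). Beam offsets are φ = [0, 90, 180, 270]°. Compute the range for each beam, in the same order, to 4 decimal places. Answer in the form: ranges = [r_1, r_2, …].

ranges = [1.5242, 0.3926, 1.3200, 0.7621]

beam 1: φ=0°, α=120°
  cosα=-0.5000 sinα=0.8660 | (3,5) | tMaxX 0.6800 tMaxY 0.3695 | tΔX 2.0000 tΔY 1.1547
    t=0.3695 [y] (3,6)
    t=0.6800 [x] (2,6)
    t=1.5242 [y] (2,7) — stop
  → r_1 = 1.5242
beam 2: φ=90°, α=210°
  cosα=-0.8660 sinα=-0.5000 | (3,5) | tMaxX 0.3926 tMaxY 1.3600 | tΔX 1.1547 tΔY 2.0000
    t=0.3926 [x] (2,5) — stop
  → r_2 = 0.3926
beam 3: φ=180°, α=300°
  cosα=0.5000 sinα=-0.8660 | (3,5) | tMaxX 1.3200 tMaxY 0.7852 | tΔX 2.0000 tΔY 1.1547
    t=0.7852 [y] (3,4)
    t=1.3200 [x] (4,4) — stop
  → r_3 = 1.3200
beam 4: φ=270°, α=30°
  cosα=0.8660 sinα=0.5000 | (3,5) | tMaxX 0.7621 tMaxY 0.6400 | tΔX 1.1547 tΔY 2.0000
    t=0.6400 [y] (3,6)
    t=0.7621 [x] (4,6) — stop
  → r_4 = 0.7621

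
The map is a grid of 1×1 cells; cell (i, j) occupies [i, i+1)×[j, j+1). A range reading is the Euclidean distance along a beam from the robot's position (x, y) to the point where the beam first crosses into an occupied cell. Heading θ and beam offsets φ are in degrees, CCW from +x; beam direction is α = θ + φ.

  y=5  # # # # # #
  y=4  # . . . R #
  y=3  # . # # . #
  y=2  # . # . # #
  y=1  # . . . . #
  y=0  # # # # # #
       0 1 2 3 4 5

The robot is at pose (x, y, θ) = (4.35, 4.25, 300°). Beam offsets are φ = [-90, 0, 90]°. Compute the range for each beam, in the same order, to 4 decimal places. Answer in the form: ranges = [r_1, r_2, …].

beam 1: φ=-90°, α=210°
  dir = (cos 210°, sin 210°) = (-0.8660, -0.5000); from cell (4,4)
  next x-line at t=0.4041, next y-line at t=0.5000; Δt_x=1.1547, Δt_y=2.0000
    x: enter (3,4) at t=0.4041
    y: enter (3,3) at t=0.5000 ← occupied
  → r_1 = 0.5000
beam 2: φ=0°, α=300°
  dir = (cos 300°, sin 300°) = (0.5000, -0.8660); from cell (4,4)
  next x-line at t=1.3000, next y-line at t=0.2887; Δt_x=2.0000, Δt_y=1.1547
    y: enter (4,3) at t=0.2887
    x: enter (5,3) at t=1.3000 ← occupied
  → r_2 = 1.3000
beam 3: φ=90°, α=30°
  dir = (cos 30°, sin 30°) = (0.8660, 0.5000); from cell (4,4)
  next x-line at t=0.7506, next y-line at t=1.5000; Δt_x=1.1547, Δt_y=2.0000
    x: enter (5,4) at t=0.7506 ← occupied
  → r_3 = 0.7506

ranges = [0.5000, 1.3000, 0.7506]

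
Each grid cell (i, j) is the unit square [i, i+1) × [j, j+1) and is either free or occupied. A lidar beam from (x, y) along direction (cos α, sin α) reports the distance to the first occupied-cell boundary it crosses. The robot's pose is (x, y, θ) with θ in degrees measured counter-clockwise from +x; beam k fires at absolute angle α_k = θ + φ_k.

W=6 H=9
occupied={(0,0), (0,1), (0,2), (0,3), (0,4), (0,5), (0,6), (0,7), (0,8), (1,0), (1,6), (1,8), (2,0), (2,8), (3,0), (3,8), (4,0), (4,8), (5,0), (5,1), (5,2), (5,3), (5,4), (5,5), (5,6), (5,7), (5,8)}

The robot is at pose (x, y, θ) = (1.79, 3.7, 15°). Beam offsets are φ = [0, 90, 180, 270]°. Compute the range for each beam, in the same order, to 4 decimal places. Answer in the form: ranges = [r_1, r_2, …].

beam 1: φ=0°, α=15°
  d=(0.9659,0.2588)  start (1,3)  tX=0.2174 tY=1.1591  stride 1/|dx|=1.0353 1/|dy|=3.8637
    cross x-line → (2,3), t=0.2174
    cross y-line → (2,4), t=1.1591
    cross x-line → (3,4), t=1.2527
    cross x-line → (4,4), t=2.2880
    cross x-line → (5,4), t=3.3232 (wall)
  → r_1 = 3.3232
beam 2: φ=90°, α=105°
  d=(-0.2588,0.9659)  start (1,3)  tX=3.0523 tY=0.3106  stride 1/|dx|=3.8637 1/|dy|=1.0353
    cross y-line → (1,4), t=0.3106
    cross y-line → (1,5), t=1.3459
    cross y-line → (1,6), t=2.3811 (wall)
  → r_2 = 2.3811
beam 3: φ=180°, α=195°
  d=(-0.9659,-0.2588)  start (1,3)  tX=0.8179 tY=2.7046  stride 1/|dx|=1.0353 1/|dy|=3.8637
    cross x-line → (0,3), t=0.8179 (wall)
  → r_3 = 0.8179
beam 4: φ=270°, α=285°
  d=(0.2588,-0.9659)  start (1,3)  tX=0.8114 tY=0.7247  stride 1/|dx|=3.8637 1/|dy|=1.0353
    cross y-line → (1,2), t=0.7247
    cross x-line → (2,2), t=0.8114
    cross y-line → (2,1), t=1.7600
    cross y-line → (2,0), t=2.7952 (wall)
  → r_4 = 2.7952

ranges = [3.3232, 2.3811, 0.8179, 2.7952]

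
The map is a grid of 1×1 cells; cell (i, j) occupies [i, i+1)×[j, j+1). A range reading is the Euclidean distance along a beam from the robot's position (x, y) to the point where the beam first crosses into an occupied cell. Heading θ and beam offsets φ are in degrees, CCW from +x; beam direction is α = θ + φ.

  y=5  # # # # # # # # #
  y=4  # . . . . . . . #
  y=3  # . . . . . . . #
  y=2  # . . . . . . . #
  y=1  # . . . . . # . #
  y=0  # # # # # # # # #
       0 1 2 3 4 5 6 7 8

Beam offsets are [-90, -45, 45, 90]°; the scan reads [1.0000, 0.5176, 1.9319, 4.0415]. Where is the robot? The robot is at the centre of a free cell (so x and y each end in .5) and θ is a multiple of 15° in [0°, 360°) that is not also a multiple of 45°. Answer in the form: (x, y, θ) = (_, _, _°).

Candidates: 27 free-cell centres × 16 headings = 432 poses. Raycast each; keep the one whose scan matches to 4 dp.
  (2.5, 3.5, 105°): beam 1 = 5.6940 ≠ 1.0000 ✗
  (6.5, 4.5, 75°): beam 1 = 1.5529 ≠ 1.0000 ✗
  (3.5, 2.5, 330°): beam 1 = 1.7321 ≠ 1.0000 ✗
  (6.5, 4.5, 255°): beam 1 = 1.9319 ≠ 1.0000 ✗
  (1.5, 2.5, 330°): beam 2 = 1.5529 ≠ 0.5176 ✗
  …
  (4.5, 4.5, 120°): r_1=1.0000, r_2=0.5176, r_3=1.9319, r_4=4.0415 — all match ✓
Unique over the lattice → pose = (4.5, 4.5, 120°).

(x, y, θ) = (4.5, 4.5, 120°)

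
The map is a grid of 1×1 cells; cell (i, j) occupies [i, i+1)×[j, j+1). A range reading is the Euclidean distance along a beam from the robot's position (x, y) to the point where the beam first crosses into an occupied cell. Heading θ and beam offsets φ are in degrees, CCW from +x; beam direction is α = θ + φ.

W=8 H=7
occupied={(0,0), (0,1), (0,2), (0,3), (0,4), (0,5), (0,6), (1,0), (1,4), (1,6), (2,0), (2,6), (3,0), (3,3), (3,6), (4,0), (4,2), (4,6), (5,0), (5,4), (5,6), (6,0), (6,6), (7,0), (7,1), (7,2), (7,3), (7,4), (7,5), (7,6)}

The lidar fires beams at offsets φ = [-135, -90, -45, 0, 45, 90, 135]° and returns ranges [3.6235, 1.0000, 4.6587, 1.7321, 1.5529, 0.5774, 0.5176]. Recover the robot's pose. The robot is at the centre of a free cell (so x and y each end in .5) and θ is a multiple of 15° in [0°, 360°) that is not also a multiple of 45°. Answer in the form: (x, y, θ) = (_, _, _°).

(x, y, θ) = (2.5, 4.5, 60°)

Candidates: 26 free-cell centres × 16 headings = 416 poses. Raycast each; keep the one whose scan matches to 4 dp.
  (1.5, 2.5, 165°): beam 1 = 1.7321 ≠ 3.6235 ✗
  (3.5, 2.5, 105°): beam 1 = 0.5774 ≠ 3.6235 ✗
  (4.5, 5.5, 285°): beam 1 = 1.0000 ≠ 3.6235 ✗
  …
  (2.5, 4.5, 60°): r_1=3.6235, r_2=1.0000, r_3=4.6587, r_4=1.7321, r_5=1.5529, r_6=0.5774, r_7=0.5176 — all match ✓
No second candidate reproduces the full scan.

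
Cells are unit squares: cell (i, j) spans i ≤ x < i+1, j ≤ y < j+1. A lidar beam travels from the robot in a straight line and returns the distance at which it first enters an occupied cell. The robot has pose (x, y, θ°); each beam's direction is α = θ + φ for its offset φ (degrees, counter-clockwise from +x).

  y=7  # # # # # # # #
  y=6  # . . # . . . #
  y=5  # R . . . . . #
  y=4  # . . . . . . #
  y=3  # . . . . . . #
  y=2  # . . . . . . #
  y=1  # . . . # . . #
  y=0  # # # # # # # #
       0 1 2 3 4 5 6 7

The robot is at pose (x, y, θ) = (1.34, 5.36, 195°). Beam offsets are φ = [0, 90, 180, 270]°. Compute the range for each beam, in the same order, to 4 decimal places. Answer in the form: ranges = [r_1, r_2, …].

ranges = [0.3520, 4.5138, 2.4728, 1.3137]

beam 1: φ=0°, α=195°
  direction (-0.9659, -0.2588); cell (1,5); t to first gridline: x 0.3520, y 1.3909 (then +1.0353 / +3.8637)
    (0,5) via x @ 0.3520  # hit
  → r_1 = 0.3520
beam 2: φ=90°, α=285°
  direction (0.2588, -0.9659); cell (1,5); t to first gridline: x 2.5500, y 0.3727 (then +3.8637 / +1.0353)
    (1,4) via y @ 0.3727
    (1,3) via y @ 1.4080
    (1,2) via y @ 2.4433
    (2,2) via x @ 2.5500
    (2,1) via y @ 3.4785
    (2,0) via y @ 4.5138  # hit
  → r_2 = 4.5138
beam 3: φ=180°, α=15°
  direction (0.9659, 0.2588); cell (1,5); t to first gridline: x 0.6833, y 2.4728 (then +1.0353 / +3.8637)
    (2,5) via x @ 0.6833
    (3,5) via x @ 1.7186
    (3,6) via y @ 2.4728  # hit
  → r_3 = 2.4728
beam 4: φ=270°, α=105°
  direction (-0.2588, 0.9659); cell (1,5); t to first gridline: x 1.3137, y 0.6626 (then +3.8637 / +1.0353)
    (1,6) via y @ 0.6626
    (0,6) via x @ 1.3137  # hit
  → r_4 = 1.3137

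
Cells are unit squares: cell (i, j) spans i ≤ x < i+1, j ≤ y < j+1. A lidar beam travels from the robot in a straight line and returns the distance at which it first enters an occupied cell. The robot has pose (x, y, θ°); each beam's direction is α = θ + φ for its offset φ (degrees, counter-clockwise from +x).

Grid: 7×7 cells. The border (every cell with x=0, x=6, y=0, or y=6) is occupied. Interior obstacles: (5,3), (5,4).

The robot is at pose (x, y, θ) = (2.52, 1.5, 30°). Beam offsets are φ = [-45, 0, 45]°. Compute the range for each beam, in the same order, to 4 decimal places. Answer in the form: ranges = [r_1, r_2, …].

beam 1: φ=-45°, α=345°
  cosα=0.9659 sinα=-0.2588 | (2,1) | tMaxX 0.4969 tMaxY 1.9319 | tΔX 1.0353 tΔY 3.8637
    t=0.4969 [x] (3,1)
    t=1.5322 [x] (4,1)
    t=1.9319 [y] (4,0) — stop
  → r_1 = 1.9319
beam 2: φ=0°, α=30°
  cosα=0.8660 sinα=0.5000 | (2,1) | tMaxX 0.5543 tMaxY 1.0000 | tΔX 1.1547 tΔY 2.0000
    t=0.5543 [x] (3,1)
    t=1.0000 [y] (3,2)
    t=1.7090 [x] (4,2)
    t=2.8637 [x] (5,2)
    t=3.0000 [y] (5,3) — stop
  → r_2 = 3.0000
beam 3: φ=45°, α=75°
  cosα=0.2588 sinα=0.9659 | (2,1) | tMaxX 1.8546 tMaxY 0.5176 | tΔX 3.8637 tΔY 1.0353
    t=0.5176 [y] (2,2)
    t=1.5529 [y] (2,3)
    t=1.8546 [x] (3,3)
    t=2.5882 [y] (3,4)
    t=3.6235 [y] (3,5)
    t=4.6587 [y] (3,6) — stop
  → r_3 = 4.6587

ranges = [1.9319, 3.0000, 4.6587]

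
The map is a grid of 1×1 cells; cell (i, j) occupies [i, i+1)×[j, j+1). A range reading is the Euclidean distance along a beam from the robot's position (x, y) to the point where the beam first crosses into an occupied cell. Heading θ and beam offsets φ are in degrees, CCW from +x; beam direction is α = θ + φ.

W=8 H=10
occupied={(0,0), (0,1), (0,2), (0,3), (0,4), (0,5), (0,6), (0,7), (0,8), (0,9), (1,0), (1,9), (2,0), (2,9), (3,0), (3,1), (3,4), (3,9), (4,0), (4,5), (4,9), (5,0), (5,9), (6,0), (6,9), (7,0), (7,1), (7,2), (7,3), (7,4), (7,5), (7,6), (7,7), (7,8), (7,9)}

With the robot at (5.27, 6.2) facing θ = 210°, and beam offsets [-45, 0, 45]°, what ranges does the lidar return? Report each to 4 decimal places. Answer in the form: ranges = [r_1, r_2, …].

beam 1: φ=-45°, α=165°
  dir = (cos 165°, sin 165°) = (-0.9659, 0.2588); from cell (5,6)
  next x-line at t=0.2795, next y-line at t=3.0910; Δt_x=1.0353, Δt_y=3.8637
    x: enter (4,6) at t=0.2795
    x: enter (3,6) at t=1.3148
    x: enter (2,6) at t=2.3501
    y: enter (2,7) at t=3.0910
    x: enter (1,7) at t=3.3854
    x: enter (0,7) at t=4.4206 ← occupied
  → r_1 = 4.4206
beam 2: φ=0°, α=210°
  dir = (cos 210°, sin 210°) = (-0.8660, -0.5000); from cell (5,6)
  next x-line at t=0.3118, next y-line at t=0.4000; Δt_x=1.1547, Δt_y=2.0000
    x: enter (4,6) at t=0.3118
    y: enter (4,5) at t=0.4000 ← occupied
  → r_2 = 0.4000
beam 3: φ=45°, α=255°
  dir = (cos 255°, sin 255°) = (-0.2588, -0.9659); from cell (5,6)
  next x-line at t=1.0432, next y-line at t=0.2071; Δt_x=3.8637, Δt_y=1.0353
    y: enter (5,5) at t=0.2071
    x: enter (4,5) at t=1.0432 ← occupied
  → r_3 = 1.0432

ranges = [4.4206, 0.4000, 1.0432]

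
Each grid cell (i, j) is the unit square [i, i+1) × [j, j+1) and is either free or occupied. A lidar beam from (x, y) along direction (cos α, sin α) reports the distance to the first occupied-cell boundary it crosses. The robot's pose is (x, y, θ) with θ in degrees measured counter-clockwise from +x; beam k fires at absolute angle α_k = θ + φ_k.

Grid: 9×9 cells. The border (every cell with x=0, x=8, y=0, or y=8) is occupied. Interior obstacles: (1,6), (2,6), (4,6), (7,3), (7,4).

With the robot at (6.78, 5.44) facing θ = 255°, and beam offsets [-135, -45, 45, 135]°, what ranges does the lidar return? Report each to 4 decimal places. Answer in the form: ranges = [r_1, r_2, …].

ranges = [2.9560, 6.6742, 0.5081, 1.4087]

beam 1: φ=-135°, α=120°
  d=(-0.5000,0.8660)  start (6,5)  tX=1.5600 tY=0.6466  stride 1/|dx|=2.0000 1/|dy|=1.1547
    cross y-line → (6,6), t=0.6466
    cross x-line → (5,6), t=1.5600
    cross y-line → (5,7), t=1.8013
    cross y-line → (5,8), t=2.9560 (wall)
  → r_1 = 2.9560
beam 2: φ=-45°, α=210°
  d=(-0.8660,-0.5000)  start (6,5)  tX=0.9007 tY=0.8800  stride 1/|dx|=1.1547 1/|dy|=2.0000
    cross y-line → (6,4), t=0.8800
    cross x-line → (5,4), t=0.9007
    cross x-line → (4,4), t=2.0554
    cross y-line → (4,3), t=2.8800
    cross x-line → (3,3), t=3.2101
    cross x-line → (2,3), t=4.3648
    cross y-line → (2,2), t=4.8800
    cross x-line → (1,2), t=5.5195
    cross x-line → (0,2), t=6.6742 (wall)
  → r_2 = 6.6742
beam 3: φ=45°, α=300°
  d=(0.5000,-0.8660)  start (6,5)  tX=0.4400 tY=0.5081  stride 1/|dx|=2.0000 1/|dy|=1.1547
    cross x-line → (7,5), t=0.4400
    cross y-line → (7,4), t=0.5081 (wall)
  → r_3 = 0.5081
beam 4: φ=135°, α=30°
  d=(0.8660,0.5000)  start (6,5)  tX=0.2540 tY=1.1200  stride 1/|dx|=1.1547 1/|dy|=2.0000
    cross x-line → (7,5), t=0.2540
    cross y-line → (7,6), t=1.1200
    cross x-line → (8,6), t=1.4087 (wall)
  → r_4 = 1.4087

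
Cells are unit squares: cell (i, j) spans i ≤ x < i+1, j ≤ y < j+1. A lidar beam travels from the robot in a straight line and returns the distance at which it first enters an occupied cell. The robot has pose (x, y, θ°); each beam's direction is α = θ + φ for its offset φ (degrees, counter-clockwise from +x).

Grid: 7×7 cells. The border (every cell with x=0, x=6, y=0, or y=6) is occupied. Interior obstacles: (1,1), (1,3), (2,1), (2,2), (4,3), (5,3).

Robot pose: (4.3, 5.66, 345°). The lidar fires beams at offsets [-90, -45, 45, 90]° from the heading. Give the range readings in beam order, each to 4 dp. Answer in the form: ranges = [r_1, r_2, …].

beam 1: φ=-90°, α=255°
  cosα=-0.2588 sinα=-0.9659 | (4,5) | tMaxX 1.1591 tMaxY 0.6833 | tΔX 3.8637 tΔY 1.0353
    t=0.6833 [y] (4,4)
    t=1.1591 [x] (3,4)
    t=1.7186 [y] (3,3)
    t=2.7538 [y] (3,2)
    t=3.7891 [y] (3,1)
    t=4.8244 [y] (3,0) — stop
  → r_1 = 4.8244
beam 2: φ=-45°, α=300°
  cosα=0.5000 sinα=-0.8660 | (4,5) | tMaxX 1.4000 tMaxY 0.7621 | tΔX 2.0000 tΔY 1.1547
    t=0.7621 [y] (4,4)
    t=1.4000 [x] (5,4)
    t=1.9168 [y] (5,3) — stop
  → r_2 = 1.9168
beam 3: φ=45°, α=30°
  cosα=0.8660 sinα=0.5000 | (4,5) | tMaxX 0.8083 tMaxY 0.6800 | tΔX 1.1547 tΔY 2.0000
    t=0.6800 [y] (4,6) — stop
  → r_3 = 0.6800
beam 4: φ=90°, α=75°
  cosα=0.2588 sinα=0.9659 | (4,5) | tMaxX 2.7046 tMaxY 0.3520 | tΔX 3.8637 tΔY 1.0353
    t=0.3520 [y] (4,6) — stop
  → r_4 = 0.3520

ranges = [4.8244, 1.9168, 0.6800, 0.3520]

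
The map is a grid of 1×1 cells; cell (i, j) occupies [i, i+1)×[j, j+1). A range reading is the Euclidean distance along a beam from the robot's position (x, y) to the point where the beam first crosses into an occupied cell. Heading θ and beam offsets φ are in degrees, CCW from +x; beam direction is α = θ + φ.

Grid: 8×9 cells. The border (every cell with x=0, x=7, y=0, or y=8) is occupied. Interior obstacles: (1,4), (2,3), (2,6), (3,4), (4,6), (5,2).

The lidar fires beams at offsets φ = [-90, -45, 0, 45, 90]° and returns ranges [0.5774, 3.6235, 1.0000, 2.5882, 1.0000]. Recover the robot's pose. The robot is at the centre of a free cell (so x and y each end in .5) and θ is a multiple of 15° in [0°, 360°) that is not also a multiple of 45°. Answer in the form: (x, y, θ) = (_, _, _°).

The pose lattice has 36·16 = 576 candidates. Test each by forward raycasting.
  (4.5, 7.5, 345°): beam 1 = 0.5176 ≠ 0.5774 ✗
  (4.5, 7.5, 30°): beam 2 = 2.5882 ≠ 3.6235 ✗
  (2.5, 4.5, 285°): beam 1 = 0.5176 ≠ 0.5774 ✗
  (1.5, 7.5, 345°): beam 1 = 1.9319 ≠ 0.5774 ✗
  (6.5, 4.5, 345°): beam 1 = 1.9319 ≠ 0.5774 ✗
  …
  (3.5, 5.5, 30°): r_1=0.5774, r_2=3.6235, r_3=1.0000, r_4=2.5882, r_5=1.0000 — all match ✓
No second candidate reproduces the full scan.

(x, y, θ) = (3.5, 5.5, 30°)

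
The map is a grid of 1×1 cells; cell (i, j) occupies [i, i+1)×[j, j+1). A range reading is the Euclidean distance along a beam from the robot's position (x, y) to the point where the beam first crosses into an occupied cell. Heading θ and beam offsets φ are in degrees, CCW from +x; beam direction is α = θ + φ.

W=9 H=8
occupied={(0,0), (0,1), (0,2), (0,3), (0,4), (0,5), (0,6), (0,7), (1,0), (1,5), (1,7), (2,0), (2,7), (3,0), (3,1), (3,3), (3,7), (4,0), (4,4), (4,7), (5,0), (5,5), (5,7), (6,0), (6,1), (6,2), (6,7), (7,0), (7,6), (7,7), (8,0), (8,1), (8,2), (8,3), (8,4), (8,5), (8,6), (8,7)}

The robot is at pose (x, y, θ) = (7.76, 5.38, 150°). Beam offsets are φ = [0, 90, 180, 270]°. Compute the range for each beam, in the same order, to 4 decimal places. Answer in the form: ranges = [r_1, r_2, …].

beam 1: φ=0°, α=150°
  cosα=-0.8660 sinα=0.5000 | (7,5) | tMaxX 0.8776 tMaxY 1.2400 | tΔX 1.1547 tΔY 2.0000
    t=0.8776 [x] (6,5)
    t=1.2400 [y] (6,6)
    t=2.0323 [x] (5,6)
    t=3.1870 [x] (4,6)
    t=3.2400 [y] (4,7) — stop
  → r_1 = 3.2400
beam 2: φ=90°, α=240°
  cosα=-0.5000 sinα=-0.8660 | (7,5) | tMaxX 1.5200 tMaxY 0.4388 | tΔX 2.0000 tΔY 1.1547
    t=0.4388 [y] (7,4)
    t=1.5200 [x] (6,4)
    t=1.5935 [y] (6,3)
    t=2.7482 [y] (6,2) — stop
  → r_2 = 2.7482
beam 3: φ=180°, α=330°
  cosα=0.8660 sinα=-0.5000 | (7,5) | tMaxX 0.2771 tMaxY 0.7600 | tΔX 1.1547 tΔY 2.0000
    t=0.2771 [x] (8,5) — stop
  → r_3 = 0.2771
beam 4: φ=270°, α=60°
  cosα=0.5000 sinα=0.8660 | (7,5) | tMaxX 0.4800 tMaxY 0.7159 | tΔX 2.0000 tΔY 1.1547
    t=0.4800 [x] (8,5) — stop
  → r_4 = 0.4800

ranges = [3.2400, 2.7482, 0.2771, 0.4800]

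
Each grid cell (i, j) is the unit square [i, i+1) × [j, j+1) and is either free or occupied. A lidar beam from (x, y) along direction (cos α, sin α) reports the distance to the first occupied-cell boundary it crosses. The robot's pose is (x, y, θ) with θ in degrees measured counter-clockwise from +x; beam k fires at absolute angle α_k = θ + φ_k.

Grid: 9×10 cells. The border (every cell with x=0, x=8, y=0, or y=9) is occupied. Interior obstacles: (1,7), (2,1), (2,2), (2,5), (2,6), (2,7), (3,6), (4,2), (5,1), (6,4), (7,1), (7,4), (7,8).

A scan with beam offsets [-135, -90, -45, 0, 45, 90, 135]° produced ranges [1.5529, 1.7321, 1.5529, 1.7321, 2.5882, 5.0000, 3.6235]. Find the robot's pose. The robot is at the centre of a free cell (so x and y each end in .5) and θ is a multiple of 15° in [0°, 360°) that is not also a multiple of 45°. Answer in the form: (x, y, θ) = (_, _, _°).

The pose lattice has 43·16 = 688 candidates. Test each by forward raycasting.
  (4.5, 8.5, 120°): beam 1 = 3.6235 ≠ 1.5529 ✗
  (2.5, 8.5, 210°): beam 1 = 0.5176 ≠ 1.5529 ✗
  (3.5, 1.5, 330°): beam 1 = 0.5176 ≠ 1.5529 ✗
  (6.5, 1.5, 330°): beam 1 = 0.5176 ≠ 1.5529 ✗
  …
  (6.5, 6.5, 60°): r_1=1.5529, r_2=1.7321, r_3=1.5529, r_4=1.7321, r_5=2.5882, r_6=5.0000, r_7=3.6235 — all match ✓
No second candidate reproduces the full scan.

(x, y, θ) = (6.5, 6.5, 60°)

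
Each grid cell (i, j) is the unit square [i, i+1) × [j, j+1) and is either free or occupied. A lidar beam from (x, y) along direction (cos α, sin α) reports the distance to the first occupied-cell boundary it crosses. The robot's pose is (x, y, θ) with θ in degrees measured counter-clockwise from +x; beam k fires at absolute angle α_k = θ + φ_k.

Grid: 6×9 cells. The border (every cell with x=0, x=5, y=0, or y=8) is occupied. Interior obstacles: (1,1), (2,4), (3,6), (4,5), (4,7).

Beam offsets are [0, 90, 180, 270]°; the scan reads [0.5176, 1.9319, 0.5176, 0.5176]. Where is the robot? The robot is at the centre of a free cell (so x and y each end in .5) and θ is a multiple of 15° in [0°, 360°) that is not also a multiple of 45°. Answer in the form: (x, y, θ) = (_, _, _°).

(x, y, θ) = (3.5, 7.5, 75°)

The pose lattice has 23·16 = 368 candidates. Test each by forward raycasting.
  (1.5, 6.5, 330°): beam 1 = 2.8868 ≠ 0.5176 ✗
  (3.5, 4.5, 75°): beam 1 = 1.5529 ≠ 0.5176 ✗
  (2.5, 1.5, 30°): beam 1 = 2.8868 ≠ 0.5176 ✗
  …
  (3.5, 7.5, 75°): r_1=0.5176, r_2=1.9319, r_3=0.5176, r_4=0.5176 — all match ✓
Unique over the lattice → pose = (3.5, 7.5, 75°).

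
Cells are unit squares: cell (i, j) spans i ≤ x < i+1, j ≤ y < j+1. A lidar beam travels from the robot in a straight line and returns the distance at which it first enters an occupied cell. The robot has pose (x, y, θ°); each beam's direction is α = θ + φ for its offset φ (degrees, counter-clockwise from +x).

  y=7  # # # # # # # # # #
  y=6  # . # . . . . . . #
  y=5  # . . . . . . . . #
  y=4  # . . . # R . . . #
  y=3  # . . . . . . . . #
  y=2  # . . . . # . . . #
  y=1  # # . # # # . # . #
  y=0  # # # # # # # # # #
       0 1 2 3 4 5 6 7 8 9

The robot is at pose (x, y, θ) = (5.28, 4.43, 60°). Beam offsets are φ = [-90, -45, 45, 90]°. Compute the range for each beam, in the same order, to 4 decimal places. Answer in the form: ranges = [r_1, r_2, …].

beam 1: φ=-90°, α=330°
  dir = (cos 330°, sin 330°) = (0.8660, -0.5000); from cell (5,4)
  next x-line at t=0.8314, next y-line at t=0.8600; Δt_x=1.1547, Δt_y=2.0000
    x: enter (6,4) at t=0.8314
    y: enter (6,3) at t=0.8600
    x: enter (7,3) at t=1.9861
    y: enter (7,2) at t=2.8600
    x: enter (8,2) at t=3.1408
    x: enter (9,2) at t=4.2955 ← occupied
  → r_1 = 4.2955
beam 2: φ=-45°, α=15°
  dir = (cos 15°, sin 15°) = (0.9659, 0.2588); from cell (5,4)
  next x-line at t=0.7454, next y-line at t=2.2023; Δt_x=1.0353, Δt_y=3.8637
    x: enter (6,4) at t=0.7454
    x: enter (7,4) at t=1.7807
    y: enter (7,5) at t=2.2023
    x: enter (8,5) at t=2.8160
    x: enter (9,5) at t=3.8512 ← occupied
  → r_2 = 3.8512
beam 3: φ=45°, α=105°
  dir = (cos 105°, sin 105°) = (-0.2588, 0.9659); from cell (5,4)
  next x-line at t=1.0818, next y-line at t=0.5901; Δt_x=3.8637, Δt_y=1.0353
    y: enter (5,5) at t=0.5901
    x: enter (4,5) at t=1.0818
    y: enter (4,6) at t=1.6254
    y: enter (4,7) at t=2.6607 ← occupied
  → r_3 = 2.6607
beam 4: φ=90°, α=150°
  dir = (cos 150°, sin 150°) = (-0.8660, 0.5000); from cell (5,4)
  next x-line at t=0.3233, next y-line at t=1.1400; Δt_x=1.1547, Δt_y=2.0000
    x: enter (4,4) at t=0.3233 ← occupied
  → r_4 = 0.3233

ranges = [4.2955, 3.8512, 2.6607, 0.3233]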